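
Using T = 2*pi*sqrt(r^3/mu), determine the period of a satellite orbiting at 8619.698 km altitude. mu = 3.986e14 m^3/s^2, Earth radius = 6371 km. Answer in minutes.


r = 14990.6980 km = 1.4990698e+07 m
T = 2*pi*sqrt(r^3/mu) = 2*pi*sqrt(3.368725e+21 / 3.986e14)
T = 18266.0231 s = 304.4337 min

304.4337 minutes


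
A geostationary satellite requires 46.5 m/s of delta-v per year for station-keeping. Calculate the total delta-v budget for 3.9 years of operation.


dV = rate * years = 46.5 * 3.9
dV = 181.3500 m/s

181.3500 m/s


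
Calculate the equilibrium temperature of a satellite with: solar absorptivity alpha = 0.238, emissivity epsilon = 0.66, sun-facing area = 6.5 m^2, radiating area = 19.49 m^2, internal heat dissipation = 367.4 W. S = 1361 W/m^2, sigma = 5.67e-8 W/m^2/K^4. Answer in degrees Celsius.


Numerator = alpha*S*A_sun + Q_int = 0.238*1361*6.5 + 367.4 = 2472.8670 W
Denominator = eps*sigma*A_rad = 0.66*5.67e-8*19.49 = 7.2935478e-07 W/K^4
T^4 = 3.3904858e+09 K^4
T = 241.3045 K = -31.8455 C

-31.8455 degrees Celsius


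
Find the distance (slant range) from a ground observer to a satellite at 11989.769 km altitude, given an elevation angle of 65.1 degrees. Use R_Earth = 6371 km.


h = 11989.769 km, el = 65.1 deg
d = -R_E*sin(el) + sqrt((R_E*sin(el))^2 + 2*R_E*h + h^2)
d = -6371.0000*sin(1.1362) + sqrt((6371.0000*0.907044)^2 + 2*6371.0000*11989.769 + 11989.769^2)
d = 12384.9905 km

12384.9905 km


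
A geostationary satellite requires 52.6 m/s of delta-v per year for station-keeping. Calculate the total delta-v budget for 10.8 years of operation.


dV = rate * years = 52.6 * 10.8
dV = 568.0800 m/s

568.0800 m/s


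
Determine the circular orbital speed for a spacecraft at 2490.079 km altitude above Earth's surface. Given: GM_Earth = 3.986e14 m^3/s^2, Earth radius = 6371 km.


r = R_E + alt = 6371.0 + 2490.079 = 8861.0790 km = 8.861079e+06 m
v = sqrt(mu/r) = sqrt(3.986e14 / 8.861079e+06) = 6706.9542 m/s = 6.7070 km/s

6.7070 km/s


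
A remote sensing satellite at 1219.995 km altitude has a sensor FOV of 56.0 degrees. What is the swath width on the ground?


FOV = 56.0 deg = 0.9773844 rad
swath = 2 * alt * tan(FOV/2) = 2 * 1219.995 * tan(0.4886922)
swath = 2 * 1219.995 * 0.5317094
swath = 1297.3657 km

1297.3657 km


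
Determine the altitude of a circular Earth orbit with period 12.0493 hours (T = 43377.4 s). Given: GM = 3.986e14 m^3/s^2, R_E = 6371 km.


T = 43377.4 s
r = (mu*T^2/(4*pi^2))^(1/3) = (3.986e14 * 43377.4^2 / (4*pi^2))^(1/3)
r = 2.6683013e+07 m = 26683.0128 km
alt = r - R_E = 26683.0128 - 6371 = 20312.0128 km

20312.0128 km


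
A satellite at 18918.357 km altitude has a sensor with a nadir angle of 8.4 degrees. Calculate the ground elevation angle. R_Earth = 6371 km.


r = R_E + alt = 25289.3570 km
Law of sines in the satellite / Earth-center / ground-point triangle:
  sin(nadir)/R_E = sin(90 + el)/r  =>  cos(el) = (r/R_E)*sin(nadir)
cos(el) = (25289.3570 / 6371.0000) * sin(8.4 deg) = 0.5798691
el = arccos(0.5798691) = 54.5587 deg
(Earth-central angle = 90 - nadir - el = 27.0413 deg)

54.5587 degrees


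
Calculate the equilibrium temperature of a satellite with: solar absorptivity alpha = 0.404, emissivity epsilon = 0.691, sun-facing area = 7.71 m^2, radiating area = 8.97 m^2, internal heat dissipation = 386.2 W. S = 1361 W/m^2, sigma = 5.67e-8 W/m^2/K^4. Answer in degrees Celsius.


Numerator = alpha*S*A_sun + Q_int = 0.404*1361*7.71 + 386.2 = 4625.4972 W
Denominator = eps*sigma*A_rad = 0.691*5.67e-8*8.97 = 3.5144191e-07 W/K^4
T^4 = 1.3161485e+10 K^4
T = 338.7086 K = 65.5586 C

65.5586 degrees Celsius


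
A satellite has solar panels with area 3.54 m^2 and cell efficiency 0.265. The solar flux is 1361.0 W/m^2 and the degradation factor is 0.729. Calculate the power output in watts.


P = area * eta * S * degradation
P = 3.54 * 0.265 * 1361.0 * 0.729
P = 930.7537 W

930.7537 W


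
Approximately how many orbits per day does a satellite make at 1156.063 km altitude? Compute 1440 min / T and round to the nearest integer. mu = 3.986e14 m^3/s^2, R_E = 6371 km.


r = 7.527063e+06 m
T = 2*pi*sqrt(r^3/mu) = 6499.0451 s = 108.3174 min
revs/day = 1440 / 108.3174 = 13.2943
Rounded: 13 revolutions per day

13 revolutions per day


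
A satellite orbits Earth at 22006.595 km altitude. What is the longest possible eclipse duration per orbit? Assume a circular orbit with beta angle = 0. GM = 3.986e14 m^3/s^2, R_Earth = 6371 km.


r = 28377.5950 km
T = 792.9090 min
Eclipse fraction = arcsin(R_E/r)/pi = arcsin(6371.0000/28377.5950)/pi
= arcsin(0.2245081)/pi = 0.07207753
Eclipse duration = 0.07207753 * 792.9090 = 57.1509 min

57.1509 minutes


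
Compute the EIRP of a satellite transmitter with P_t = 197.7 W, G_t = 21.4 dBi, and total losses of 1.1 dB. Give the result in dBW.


Pt = 197.7 W = 22.9601 dBW
EIRP = Pt_dBW + Gt - losses = 22.9601 + 21.4 - 1.1 = 43.2601 dBW

43.2601 dBW


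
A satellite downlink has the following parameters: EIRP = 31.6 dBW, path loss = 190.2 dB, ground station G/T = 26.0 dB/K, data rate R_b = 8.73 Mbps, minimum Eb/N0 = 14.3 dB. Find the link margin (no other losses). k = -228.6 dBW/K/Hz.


C/N0 = EIRP - FSPL + G/T - k = 31.6 - 190.2 + 26.0 - (-228.6)
C/N0 = 96.0000 dB-Hz
R_b = 8.73 Mbps = 8.73e+06 bps -> 10*log10(R_b) = 69.4101 dB-Hz
Eb/N0 = C/N0 - 10*log10(R_b) = 96.0000 - 69.4101 = 26.5899 dB
Margin = Eb/N0 - Eb/N0_req = 26.5899 - 14.3 = 12.2899 dB (link closes)

12.2899 dB


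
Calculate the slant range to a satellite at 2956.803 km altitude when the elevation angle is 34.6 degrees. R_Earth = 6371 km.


h = 2956.803 km, el = 34.6 deg
d = -R_E*sin(el) + sqrt((R_E*sin(el))^2 + 2*R_E*h + h^2)
d = -6371.0000*sin(0.6038839) + sqrt((6371.0000*0.5678437)^2 + 2*6371.0000*2956.803 + 2956.803^2)
d = 4096.2973 km

4096.2973 km


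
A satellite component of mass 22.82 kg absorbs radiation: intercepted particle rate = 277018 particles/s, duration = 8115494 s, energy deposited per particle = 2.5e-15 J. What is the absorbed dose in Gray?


Total energy deposited = rate * time * E_per
  = 277018 * 8115494 * 2.5e-15 = 0.005620345 J
Dose = E_total / mass = 0.005620345 / 22.82
Dose = 2.4629031e-04 Gy

2.4629e-04 Gy


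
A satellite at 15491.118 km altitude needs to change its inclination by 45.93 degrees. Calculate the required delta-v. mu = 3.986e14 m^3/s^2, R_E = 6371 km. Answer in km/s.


r = 21862.1180 km = 2.1862118e+07 m
V = sqrt(mu/r) = 4269.9474 m/s
di = 45.93 deg = 0.8016297 rad
dV = 2*V*sin(di/2) = 2*4269.9474*sin(0.4008149)
dV = 3332.0001 m/s = 3.3320 km/s

3.3320 km/s


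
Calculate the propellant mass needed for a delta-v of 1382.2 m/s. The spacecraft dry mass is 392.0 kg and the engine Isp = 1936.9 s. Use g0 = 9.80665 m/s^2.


ve = Isp * g0 = 1936.9 * 9.80665 = 18994.500385 m/s
mass ratio = exp(dv/ve) = exp(1382.2/18994.500385) = 1.07548146
m_prop = m_dry * (mr - 1) = 392.0 * (1.07548146 - 1)
m_prop = 29.5887 kg

29.5887 kg


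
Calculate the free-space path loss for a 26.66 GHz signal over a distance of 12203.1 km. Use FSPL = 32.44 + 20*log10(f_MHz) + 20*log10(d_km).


f = 26.66 GHz = 26660.0000 MHz
d = 12203.1 km
FSPL = 32.44 + 20*log10(26660.0000) + 20*log10(12203.1)
FSPL = 32.44 + 88.5172 + 81.7294
FSPL = 202.6866 dB

202.6866 dB


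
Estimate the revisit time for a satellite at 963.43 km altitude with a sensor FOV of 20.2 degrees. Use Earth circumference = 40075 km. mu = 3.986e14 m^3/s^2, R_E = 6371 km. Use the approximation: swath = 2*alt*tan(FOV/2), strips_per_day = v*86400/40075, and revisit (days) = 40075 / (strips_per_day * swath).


swath = 2*963.43*tan(0.1762783) = 343.2260 km
v = sqrt(mu/r) = 7372.0023 m/s = 7.3720 km/s
strips/day = v*86400/40075 = 7.3720*86400/40075 = 15.8937
coverage/day = strips * swath = 15.8937 * 343.2260 = 5455.1401 km
revisit = 40075 / 5455.1401 = 7.3463 days

7.3463 days


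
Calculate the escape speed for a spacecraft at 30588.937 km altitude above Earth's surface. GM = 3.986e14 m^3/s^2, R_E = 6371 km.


r = 6371.0 + 30588.937 = 36959.9370 km = 3.6959937e+07 m
v_esc = sqrt(2*mu/r) = sqrt(2*3.986e14 / 3.6959937e+07)
v_esc = 4644.2761 m/s = 4.6443 km/s

4.6443 km/s


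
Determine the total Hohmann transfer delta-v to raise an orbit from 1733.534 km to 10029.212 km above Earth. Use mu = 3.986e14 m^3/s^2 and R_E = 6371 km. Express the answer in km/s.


r1 = 8104.5340 km = 8.104534e+06 m
r2 = 16400.2120 km = 1.6400212e+07 m
dv1 = sqrt(mu/r1)*(sqrt(2*r2/(r1+r2)) - 1) = 1100.6930 m/s
dv2 = sqrt(mu/r2)*(1 - sqrt(2*r1/(r1+r2))) = 920.3956 m/s
total dv = |dv1| + |dv2| = 1100.6930 + 920.3956 = 2021.0886 m/s = 2.0211 km/s

2.0211 km/s


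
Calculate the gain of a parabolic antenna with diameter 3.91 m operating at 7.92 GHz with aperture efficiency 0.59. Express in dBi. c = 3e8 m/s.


lambda = c/f = 3e8 / 7.92e+09 = 0.03787879 m
G = eta*(pi*D/lambda)^2 = 0.59*(pi*3.91/0.03787879)^2
G = 62045.9053 (linear)
G = 10*log10(62045.9053) = 47.9271 dBi

47.9271 dBi


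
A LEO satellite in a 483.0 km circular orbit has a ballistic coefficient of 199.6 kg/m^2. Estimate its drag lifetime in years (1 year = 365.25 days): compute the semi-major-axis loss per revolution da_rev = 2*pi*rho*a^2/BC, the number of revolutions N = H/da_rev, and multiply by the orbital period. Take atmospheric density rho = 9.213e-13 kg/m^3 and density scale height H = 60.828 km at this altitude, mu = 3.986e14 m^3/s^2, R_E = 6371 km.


a = R_E + alt = 6854.0000 km = 6.854e+06 m
da_rev = 2*pi*rho*a^2/BC = 2*pi*9.213e-13*(6.854e+06)^2/199.6 = 1.362412 m per revolution
N = H/da_rev = 60828.0000 m / 1.362412 m = 44647.2727 revolutions
P = 2*pi*sqrt(a^3/mu) = 5647.1246 s
lifetime = N*P = 44647.2727 * 5647.1246 = 2.5212871e+08 s = 2918.1564 days
years = 2918.1564 / 365.25 = 7.9895 years

7.9895 years


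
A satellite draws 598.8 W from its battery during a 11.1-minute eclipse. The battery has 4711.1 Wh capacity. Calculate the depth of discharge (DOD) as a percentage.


E_used = P * t / 60 = 598.8 * 11.1 / 60 = 110.7780 Wh
DOD = E_used / E_total * 100 = 110.7780 / 4711.1 * 100
DOD = 2.3514 %

2.3514 %


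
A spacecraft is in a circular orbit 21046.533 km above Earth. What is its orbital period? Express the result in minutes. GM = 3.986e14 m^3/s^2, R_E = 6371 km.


r = 27417.5330 km = 2.7417533e+07 m
T = 2*pi*sqrt(r^3/mu) = 2*pi*sqrt(2.0610338e+22 / 3.986e14)
T = 45180.7862 s = 753.0131 min

753.0131 minutes


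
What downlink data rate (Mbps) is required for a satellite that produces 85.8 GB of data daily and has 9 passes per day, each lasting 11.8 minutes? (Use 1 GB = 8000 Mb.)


total contact time = 9 * 11.8 * 60 = 6372.0000 s
data = 85.8 GB = 686400.0000 Mb
rate = 686400.0000 / 6372.0000 = 107.7213 Mbps

107.7213 Mbps


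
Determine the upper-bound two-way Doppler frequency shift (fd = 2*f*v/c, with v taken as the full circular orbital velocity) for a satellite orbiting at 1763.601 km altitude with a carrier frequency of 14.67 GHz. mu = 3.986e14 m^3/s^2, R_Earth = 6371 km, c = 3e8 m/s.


r = 8.134601e+06 m
v = sqrt(mu/r) = 7000.0400 m/s (worst-case radial velocity)
f = 14.67 GHz = 1.467e+10 Hz
fd = 2*f*v/c = 2*1.467e+10*7000.0400/3.0e+08
fd = 684603.9082 Hz

684603.9082 Hz


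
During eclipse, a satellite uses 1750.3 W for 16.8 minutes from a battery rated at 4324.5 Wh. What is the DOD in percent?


E_used = P * t / 60 = 1750.3 * 16.8 / 60 = 490.0840 Wh
DOD = E_used / E_total * 100 = 490.0840 / 4324.5 * 100
DOD = 11.3327 %

11.3327 %


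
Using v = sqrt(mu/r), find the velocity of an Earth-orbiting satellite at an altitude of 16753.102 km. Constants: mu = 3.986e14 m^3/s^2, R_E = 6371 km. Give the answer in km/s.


r = R_E + alt = 6371.0 + 16753.102 = 23124.1020 km = 2.3124102e+07 m
v = sqrt(mu/r) = sqrt(3.986e14 / 2.3124102e+07) = 4151.7979 m/s = 4.1518 km/s

4.1518 km/s


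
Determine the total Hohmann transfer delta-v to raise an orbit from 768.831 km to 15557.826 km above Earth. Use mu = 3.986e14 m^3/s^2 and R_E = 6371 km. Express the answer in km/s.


r1 = 7139.8310 km = 7.139831e+06 m
r2 = 21928.8260 km = 2.1928826e+07 m
dv1 = sqrt(mu/r1)*(sqrt(2*r2/(r1+r2)) - 1) = 1705.9313 m/s
dv2 = sqrt(mu/r2)*(1 - sqrt(2*r1/(r1+r2))) = 1275.2632 m/s
total dv = |dv1| + |dv2| = 1705.9313 + 1275.2632 = 2981.1945 m/s = 2.9812 km/s

2.9812 km/s


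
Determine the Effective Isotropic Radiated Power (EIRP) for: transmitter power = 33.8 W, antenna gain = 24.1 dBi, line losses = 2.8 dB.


Pt = 33.8 W = 15.2892 dBW
EIRP = Pt_dBW + Gt - losses = 15.2892 + 24.1 - 2.8 = 36.5892 dBW

36.5892 dBW


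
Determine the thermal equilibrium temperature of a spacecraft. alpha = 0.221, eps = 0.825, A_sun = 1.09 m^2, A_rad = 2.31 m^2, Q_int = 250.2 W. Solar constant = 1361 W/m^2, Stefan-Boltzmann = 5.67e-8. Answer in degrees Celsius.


Numerator = alpha*S*A_sun + Q_int = 0.221*1361*1.09 + 250.2 = 578.0513 W
Denominator = eps*sigma*A_rad = 0.825*5.67e-8*2.31 = 1.0805602e-07 W/K^4
T^4 = 5.3495517e+09 K^4
T = 270.4452 K = -2.7048 C

-2.7048 degrees Celsius


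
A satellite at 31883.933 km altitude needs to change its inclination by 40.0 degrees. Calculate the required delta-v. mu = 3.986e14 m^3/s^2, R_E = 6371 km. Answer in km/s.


r = 38254.9330 km = 3.8254933e+07 m
V = sqrt(mu/r) = 3227.9361 m/s
di = 40.0 deg = 0.6981317 rad
dV = 2*V*sin(di/2) = 2*3227.9361*sin(0.3490659)
dV = 2208.0383 m/s = 2.2080 km/s

2.2080 km/s


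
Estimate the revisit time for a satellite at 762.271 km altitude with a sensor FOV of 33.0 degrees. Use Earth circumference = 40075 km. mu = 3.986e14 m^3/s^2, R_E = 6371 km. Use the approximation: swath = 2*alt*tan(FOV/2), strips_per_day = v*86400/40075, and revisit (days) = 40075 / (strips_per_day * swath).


swath = 2*762.271*tan(0.2879793) = 451.5899 km
v = sqrt(mu/r) = 7475.2253 m/s = 7.4752 km/s
strips/day = v*86400/40075 = 7.4752*86400/40075 = 16.1163
coverage/day = strips * swath = 16.1163 * 451.5899 = 7277.9444 km
revisit = 40075 / 7277.9444 = 5.5064 days

5.5064 days


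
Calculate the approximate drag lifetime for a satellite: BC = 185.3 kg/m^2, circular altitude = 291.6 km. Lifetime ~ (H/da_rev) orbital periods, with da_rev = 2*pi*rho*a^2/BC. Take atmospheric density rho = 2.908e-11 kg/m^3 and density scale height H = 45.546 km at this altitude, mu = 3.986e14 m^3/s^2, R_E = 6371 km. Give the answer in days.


a = R_E + alt = 6662.6000 km = 6.6626e+06 m
da_rev = 2*pi*rho*a^2/BC = 2*pi*2.908e-11*(6.6626e+06)^2/185.3 = 43.770986 m per revolution
N = H/da_rev = 45546.0000 m / 43.770986 m = 1040.5523 revolutions
P = 2*pi*sqrt(a^3/mu) = 5412.2373 s
lifetime = N*P = 1040.5523 * 5412.2373 = 5.6317159e+06 s = 65.1819 days

65.1819 days


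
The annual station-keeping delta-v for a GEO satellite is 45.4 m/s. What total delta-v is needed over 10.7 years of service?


dV = rate * years = 45.4 * 10.7
dV = 485.7800 m/s

485.7800 m/s


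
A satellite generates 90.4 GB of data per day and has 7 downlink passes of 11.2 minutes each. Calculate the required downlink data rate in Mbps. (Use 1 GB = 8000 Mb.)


total contact time = 7 * 11.2 * 60 = 4704.0000 s
data = 90.4 GB = 723200.0000 Mb
rate = 723200.0000 / 4704.0000 = 153.7415 Mbps

153.7415 Mbps


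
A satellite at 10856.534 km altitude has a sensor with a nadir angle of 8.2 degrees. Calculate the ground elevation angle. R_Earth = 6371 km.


r = R_E + alt = 17227.5340 km
Law of sines in the satellite / Earth-center / ground-point triangle:
  sin(nadir)/R_E = sin(90 + el)/r  =>  cos(el) = (r/R_E)*sin(nadir)
cos(el) = (17227.5340 / 6371.0000) * sin(8.2 deg) = 0.3856765
el = arccos(0.3856765) = 67.3143 deg
(Earth-central angle = 90 - nadir - el = 14.4857 deg)

67.3143 degrees


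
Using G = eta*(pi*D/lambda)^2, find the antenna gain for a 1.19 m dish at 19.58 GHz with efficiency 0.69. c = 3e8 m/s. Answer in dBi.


lambda = c/f = 3e8 / 1.958e+10 = 0.01532176 m
G = eta*(pi*D/lambda)^2 = 0.69*(pi*1.19/0.01532176)^2
G = 41079.5450 (linear)
G = 10*log10(41079.5450) = 46.1363 dBi

46.1363 dBi


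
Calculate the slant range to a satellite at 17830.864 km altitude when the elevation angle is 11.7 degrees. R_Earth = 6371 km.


h = 17830.864 km, el = 11.7 deg
d = -R_E*sin(el) + sqrt((R_E*sin(el))^2 + 2*R_E*h + h^2)
d = -6371.0000*sin(0.2042035) + sqrt((6371.0000*0.2027873)^2 + 2*6371.0000*17830.864 + 17830.864^2)
d = 22092.0053 km

22092.0053 km


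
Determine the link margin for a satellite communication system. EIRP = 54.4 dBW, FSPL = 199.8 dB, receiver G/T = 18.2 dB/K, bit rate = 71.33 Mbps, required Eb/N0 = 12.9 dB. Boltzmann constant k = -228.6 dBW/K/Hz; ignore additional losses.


C/N0 = EIRP - FSPL + G/T - k = 54.4 - 199.8 + 18.2 - (-228.6)
C/N0 = 101.4000 dB-Hz
R_b = 71.33 Mbps = 7.133e+07 bps -> 10*log10(R_b) = 78.5327 dB-Hz
Eb/N0 = C/N0 - 10*log10(R_b) = 101.4000 - 78.5327 = 22.8673 dB
Margin = Eb/N0 - Eb/N0_req = 22.8673 - 12.9 = 9.9673 dB (link closes)

9.9673 dB


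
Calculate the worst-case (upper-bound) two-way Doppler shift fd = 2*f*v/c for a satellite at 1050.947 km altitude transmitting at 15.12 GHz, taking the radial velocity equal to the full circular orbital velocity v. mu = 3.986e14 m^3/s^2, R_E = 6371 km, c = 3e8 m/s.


r = 7.421947e+06 m
v = sqrt(mu/r) = 7328.4094 m/s (worst-case radial velocity)
f = 15.12 GHz = 1.512e+10 Hz
fd = 2*f*v/c = 2*1.512e+10*7328.4094/3.0e+08
fd = 738703.6670 Hz

738703.6670 Hz


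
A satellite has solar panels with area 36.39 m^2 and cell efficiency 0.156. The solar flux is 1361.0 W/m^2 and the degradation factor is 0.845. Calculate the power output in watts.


P = area * eta * S * degradation
P = 36.39 * 0.156 * 1361.0 * 0.845
P = 6528.6215 W

6528.6215 W


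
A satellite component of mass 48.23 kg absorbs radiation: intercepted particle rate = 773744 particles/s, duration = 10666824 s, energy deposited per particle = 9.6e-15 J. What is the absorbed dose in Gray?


Total energy deposited = rate * time * E_per
  = 773744 * 10666824 * 9.6e-15 = 0.07923255 J
Dose = E_total / mass = 0.07923255 / 48.23
Dose = 0.001642806 Gy

0.0016 Gy


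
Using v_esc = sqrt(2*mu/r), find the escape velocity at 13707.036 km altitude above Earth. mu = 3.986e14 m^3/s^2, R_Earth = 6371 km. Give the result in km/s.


r = 6371.0 + 13707.036 = 20078.0360 km = 2.0078036e+07 m
v_esc = sqrt(2*mu/r) = sqrt(2*3.986e14 / 2.0078036e+07)
v_esc = 6301.1966 m/s = 6.3012 km/s

6.3012 km/s


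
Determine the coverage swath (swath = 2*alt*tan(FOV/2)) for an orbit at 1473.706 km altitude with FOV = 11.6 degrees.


FOV = 11.6 deg = 0.2024582 rad
swath = 2 * alt * tan(FOV/2) = 2 * 1473.706 * tan(0.1012291)
swath = 2 * 1473.706 * 0.1015763
swath = 299.3872 km

299.3872 km


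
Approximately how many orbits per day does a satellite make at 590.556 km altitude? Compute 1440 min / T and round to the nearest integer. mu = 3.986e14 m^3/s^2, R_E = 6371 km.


r = 6.961556e+06 m
T = 2*pi*sqrt(r^3/mu) = 5780.5705 s = 96.3428 min
revs/day = 1440 / 96.3428 = 14.9466
Rounded: 15 revolutions per day

15 revolutions per day


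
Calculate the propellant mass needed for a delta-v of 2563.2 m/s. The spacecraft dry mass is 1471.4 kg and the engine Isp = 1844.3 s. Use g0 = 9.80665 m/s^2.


ve = Isp * g0 = 1844.3 * 9.80665 = 18086.404595 m/s
mass ratio = exp(dv/ve) = exp(2563.2/18086.404595) = 1.15225364
m_prop = m_dry * (mr - 1) = 1471.4 * (1.15225364 - 1)
m_prop = 224.0260 kg

224.0260 kg


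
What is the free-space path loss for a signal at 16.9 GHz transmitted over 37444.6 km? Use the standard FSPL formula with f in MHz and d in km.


f = 16.9 GHz = 16900.0000 MHz
d = 37444.6 km
FSPL = 32.44 + 20*log10(16900.0000) + 20*log10(37444.6)
FSPL = 32.44 + 84.5577 + 91.4678
FSPL = 208.4655 dB

208.4655 dB


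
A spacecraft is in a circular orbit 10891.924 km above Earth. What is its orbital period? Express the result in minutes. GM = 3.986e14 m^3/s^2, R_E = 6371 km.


r = 17262.9240 km = 1.7262924e+07 m
T = 2*pi*sqrt(r^3/mu) = 2*pi*sqrt(5.1444989e+21 / 3.986e14)
T = 22572.6610 s = 376.2110 min

376.2110 minutes


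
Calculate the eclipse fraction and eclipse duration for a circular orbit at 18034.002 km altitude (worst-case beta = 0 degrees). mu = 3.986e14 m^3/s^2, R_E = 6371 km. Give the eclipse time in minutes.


r = 24405.0020 km
T = 632.3802 min
Eclipse fraction = arcsin(R_E/r)/pi = arcsin(6371.0000/24405.0020)/pi
= arcsin(0.261053)/pi = 0.08406975
Eclipse duration = 0.08406975 * 632.3802 = 53.1640 min

53.1640 minutes


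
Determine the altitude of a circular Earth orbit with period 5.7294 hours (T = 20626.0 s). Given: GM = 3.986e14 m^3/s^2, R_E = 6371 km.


T = 20626.0 s
r = (mu*T^2/(4*pi^2))^(1/3) = (3.986e14 * 20626.0^2 / (4*pi^2))^(1/3)
r = 1.6255582e+07 m = 16255.5822 km
alt = r - R_E = 16255.5822 - 6371 = 9884.5822 km

9884.5822 km


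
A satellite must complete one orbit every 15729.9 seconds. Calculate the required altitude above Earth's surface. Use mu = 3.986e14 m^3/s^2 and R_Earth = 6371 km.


T = 15729.9 s
r = (mu*T^2/(4*pi^2))^(1/3) = (3.986e14 * 15729.9^2 / (4*pi^2))^(1/3)
r = 1.3568854e+07 m = 13568.8537 km
alt = r - R_E = 13568.8537 - 6371 = 7197.8537 km

7197.8537 km


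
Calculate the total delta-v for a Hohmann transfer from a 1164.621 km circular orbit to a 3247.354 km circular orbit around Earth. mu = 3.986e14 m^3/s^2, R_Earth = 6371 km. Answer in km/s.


r1 = 7535.6210 km = 7.535621e+06 m
r2 = 9618.3540 km = 9.618354e+06 m
dv1 = sqrt(mu/r1)*(sqrt(2*r2/(r1+r2)) - 1) = 428.8726 m/s
dv2 = sqrt(mu/r2)*(1 - sqrt(2*r1/(r1+r2))) = 403.4444 m/s
total dv = |dv1| + |dv2| = 428.8726 + 403.4444 = 832.3170 m/s = 0.832317 km/s

0.8323 km/s


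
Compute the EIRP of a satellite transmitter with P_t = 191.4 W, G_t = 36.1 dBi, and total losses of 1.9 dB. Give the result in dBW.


Pt = 191.4 W = 22.8194 dBW
EIRP = Pt_dBW + Gt - losses = 22.8194 + 36.1 - 1.9 = 57.0194 dBW

57.0194 dBW


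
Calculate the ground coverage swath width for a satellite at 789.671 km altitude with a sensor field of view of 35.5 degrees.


FOV = 35.5 deg = 0.6195919 rad
swath = 2 * alt * tan(FOV/2) = 2 * 789.671 * tan(0.3097959)
swath = 2 * 789.671 * 0.3201025
swath = 505.5514 km

505.5514 km


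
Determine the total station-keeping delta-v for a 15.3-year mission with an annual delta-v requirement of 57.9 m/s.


dV = rate * years = 57.9 * 15.3
dV = 885.8700 m/s

885.8700 m/s


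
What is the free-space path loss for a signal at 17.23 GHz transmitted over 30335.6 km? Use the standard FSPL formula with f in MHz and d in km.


f = 17.23 GHz = 17230.0000 MHz
d = 30335.6 km
FSPL = 32.44 + 20*log10(17230.0000) + 20*log10(30335.6)
FSPL = 32.44 + 84.7257 + 89.6391
FSPL = 206.8048 dB

206.8048 dB


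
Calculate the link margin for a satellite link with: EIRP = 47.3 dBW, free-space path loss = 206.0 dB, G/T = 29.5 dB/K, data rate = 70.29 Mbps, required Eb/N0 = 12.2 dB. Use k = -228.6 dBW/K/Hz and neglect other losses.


C/N0 = EIRP - FSPL + G/T - k = 47.3 - 206.0 + 29.5 - (-228.6)
C/N0 = 99.4000 dB-Hz
R_b = 70.29 Mbps = 7.029e+07 bps -> 10*log10(R_b) = 78.4689 dB-Hz
Eb/N0 = C/N0 - 10*log10(R_b) = 99.4000 - 78.4689 = 20.9311 dB
Margin = Eb/N0 - Eb/N0_req = 20.9311 - 12.2 = 8.7311 dB (link closes)

8.7311 dB


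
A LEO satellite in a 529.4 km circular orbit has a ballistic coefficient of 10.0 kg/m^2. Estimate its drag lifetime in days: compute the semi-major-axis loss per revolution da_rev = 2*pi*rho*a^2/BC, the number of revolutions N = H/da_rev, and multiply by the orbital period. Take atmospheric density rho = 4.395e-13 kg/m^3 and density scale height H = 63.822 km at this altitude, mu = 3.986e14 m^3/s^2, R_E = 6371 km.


a = R_E + alt = 6900.4000 km = 6.9004e+06 m
da_rev = 2*pi*rho*a^2/BC = 2*pi*4.395e-13*(6.9004e+06)^2/10.0 = 13.148835 m per revolution
N = H/da_rev = 63822.0000 m / 13.148835 m = 4853.8140 revolutions
P = 2*pi*sqrt(a^3/mu) = 5704.5662 s
lifetime = N*P = 4853.8140 * 5704.5662 = 2.7688903e+07 s = 320.4734 days

320.4734 days


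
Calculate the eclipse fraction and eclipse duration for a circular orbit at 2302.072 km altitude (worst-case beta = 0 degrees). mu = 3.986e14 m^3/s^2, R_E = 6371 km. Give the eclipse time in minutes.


r = 8673.0720 km
T = 133.9737 min
Eclipse fraction = arcsin(R_E/r)/pi = arcsin(6371.0000/8673.0720)/pi
= arcsin(0.7345725)/pi = 0.2626172
Eclipse duration = 0.2626172 * 133.9737 = 35.1838 min

35.1838 minutes


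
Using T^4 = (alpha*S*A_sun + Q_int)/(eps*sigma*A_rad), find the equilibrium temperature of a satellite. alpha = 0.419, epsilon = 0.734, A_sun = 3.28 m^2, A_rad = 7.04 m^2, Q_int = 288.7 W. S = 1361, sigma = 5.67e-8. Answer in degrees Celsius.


Numerator = alpha*S*A_sun + Q_int = 0.419*1361*3.28 + 288.7 = 2159.1495 W
Denominator = eps*sigma*A_rad = 0.734*5.67e-8*7.04 = 2.9298931e-07 W/K^4
T^4 = 7.3693798e+09 K^4
T = 292.9933 K = 19.8433 C

19.8433 degrees Celsius


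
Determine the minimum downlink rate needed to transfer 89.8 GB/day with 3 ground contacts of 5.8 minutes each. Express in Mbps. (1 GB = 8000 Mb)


total contact time = 3 * 5.8 * 60 = 1044.0000 s
data = 89.8 GB = 718400.0000 Mb
rate = 718400.0000 / 1044.0000 = 688.1226 Mbps

688.1226 Mbps


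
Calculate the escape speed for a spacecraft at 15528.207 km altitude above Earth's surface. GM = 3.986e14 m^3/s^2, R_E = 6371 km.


r = 6371.0 + 15528.207 = 21899.2070 km = 2.1899207e+07 m
v_esc = sqrt(2*mu/r) = sqrt(2*3.986e14 / 2.1899207e+07)
v_esc = 6033.5019 m/s = 6.0335 km/s

6.0335 km/s


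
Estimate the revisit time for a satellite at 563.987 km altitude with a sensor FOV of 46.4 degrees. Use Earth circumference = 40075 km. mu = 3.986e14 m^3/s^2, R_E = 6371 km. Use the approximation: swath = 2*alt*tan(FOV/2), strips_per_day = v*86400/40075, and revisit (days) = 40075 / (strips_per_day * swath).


swath = 2*563.987*tan(0.4049164) = 483.4503 km
v = sqrt(mu/r) = 7581.3373 m/s = 7.5813 km/s
strips/day = v*86400/40075 = 7.5813*86400/40075 = 16.3450
coverage/day = strips * swath = 16.3450 * 483.4503 = 7902.0149 km
revisit = 40075 / 7902.0149 = 5.0715 days

5.0715 days


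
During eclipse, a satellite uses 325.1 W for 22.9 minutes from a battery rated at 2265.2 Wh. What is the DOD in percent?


E_used = P * t / 60 = 325.1 * 22.9 / 60 = 124.0798 Wh
DOD = E_used / E_total * 100 = 124.0798 / 2265.2 * 100
DOD = 5.4777 %

5.4777 %


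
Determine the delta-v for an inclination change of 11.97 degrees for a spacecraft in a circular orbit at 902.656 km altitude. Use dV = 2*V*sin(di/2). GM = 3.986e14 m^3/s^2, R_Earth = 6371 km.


r = 7273.6560 km = 7.273656e+06 m
V = sqrt(mu/r) = 7402.7361 m/s
di = 11.97 deg = 0.2089159 rad
dV = 2*V*sin(di/2) = 2*7402.7361*sin(0.104458)
dV = 1543.7384 m/s = 1.5437 km/s

1.5437 km/s


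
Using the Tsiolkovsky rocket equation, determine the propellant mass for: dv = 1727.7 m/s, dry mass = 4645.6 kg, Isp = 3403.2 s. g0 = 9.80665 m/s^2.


ve = Isp * g0 = 3403.2 * 9.80665 = 33373.991280 m/s
mass ratio = exp(dv/ve) = exp(1727.7/33373.991280) = 1.05313124
m_prop = m_dry * (mr - 1) = 4645.6 * (1.05313124 - 1)
m_prop = 246.8265 kg

246.8265 kg


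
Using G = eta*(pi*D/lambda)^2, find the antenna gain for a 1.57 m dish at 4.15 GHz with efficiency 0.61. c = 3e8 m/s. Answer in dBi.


lambda = c/f = 3e8 / 4.15e+09 = 0.07228916 m
G = eta*(pi*D/lambda)^2 = 0.61*(pi*1.57/0.07228916)^2
G = 2839.7661 (linear)
G = 10*log10(2839.7661) = 34.5328 dBi

34.5328 dBi


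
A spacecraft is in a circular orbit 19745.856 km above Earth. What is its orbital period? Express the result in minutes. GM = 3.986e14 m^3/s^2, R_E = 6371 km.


r = 26116.8560 km = 2.6116856e+07 m
T = 2*pi*sqrt(r^3/mu) = 2*pi*sqrt(1.7814051e+22 / 3.986e14)
T = 42004.1850 s = 700.0698 min

700.0698 minutes


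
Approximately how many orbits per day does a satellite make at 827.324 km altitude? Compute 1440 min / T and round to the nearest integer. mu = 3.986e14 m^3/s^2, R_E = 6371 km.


r = 7.198324e+06 m
T = 2*pi*sqrt(r^3/mu) = 6077.9666 s = 101.2994 min
revs/day = 1440 / 101.2994 = 14.2153
Rounded: 14 revolutions per day

14 revolutions per day


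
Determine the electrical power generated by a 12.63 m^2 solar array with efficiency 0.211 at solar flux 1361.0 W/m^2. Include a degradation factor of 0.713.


P = area * eta * S * degradation
P = 12.63 * 0.211 * 1361.0 * 0.713
P = 2586.0294 W

2586.0294 W


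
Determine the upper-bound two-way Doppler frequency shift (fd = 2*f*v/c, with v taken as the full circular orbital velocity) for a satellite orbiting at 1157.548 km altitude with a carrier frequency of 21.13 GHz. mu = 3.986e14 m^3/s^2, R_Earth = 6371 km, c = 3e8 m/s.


r = 7.528548e+06 m
v = sqrt(mu/r) = 7276.3409 m/s (worst-case radial velocity)
f = 21.13 GHz = 2.113e+10 Hz
fd = 2*f*v/c = 2*2.113e+10*7276.3409/3.0e+08
fd = 1.0249939e+06 Hz

1.0250e+06 Hz


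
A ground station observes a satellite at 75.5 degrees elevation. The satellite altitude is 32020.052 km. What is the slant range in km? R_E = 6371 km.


h = 32020.052 km, el = 75.5 deg
d = -R_E*sin(el) + sqrt((R_E*sin(el))^2 + 2*R_E*h + h^2)
d = -6371.0000*sin(1.3177) + sqrt((6371.0000*0.9681476)^2 + 2*6371.0000*32020.052 + 32020.052^2)
d = 32189.8289 km

32189.8289 km


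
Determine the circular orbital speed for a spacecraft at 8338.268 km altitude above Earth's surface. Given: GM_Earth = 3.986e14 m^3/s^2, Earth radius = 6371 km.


r = R_E + alt = 6371.0 + 8338.268 = 14709.2680 km = 1.4709268e+07 m
v = sqrt(mu/r) = sqrt(3.986e14 / 1.4709268e+07) = 5205.6278 m/s = 5.2056 km/s

5.2056 km/s


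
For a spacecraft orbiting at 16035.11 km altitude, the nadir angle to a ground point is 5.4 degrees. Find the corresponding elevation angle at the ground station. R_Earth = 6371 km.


r = R_E + alt = 22406.1100 km
Law of sines in the satellite / Earth-center / ground-point triangle:
  sin(nadir)/R_E = sin(90 + el)/r  =>  cos(el) = (r/R_E)*sin(nadir)
cos(el) = (22406.1100 / 6371.0000) * sin(5.4 deg) = 0.3309686
el = arccos(0.3309686) = 70.6724 deg
(Earth-central angle = 90 - nadir - el = 13.9276 deg)

70.6724 degrees


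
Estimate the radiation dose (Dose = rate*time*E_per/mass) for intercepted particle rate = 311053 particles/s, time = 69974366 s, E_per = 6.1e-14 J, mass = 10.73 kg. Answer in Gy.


Total energy deposited = rate * time * E_per
  = 311053 * 69974366 * 6.1e-14 = 1.3277 J
Dose = E_total / mass = 1.3277 / 10.73
Dose = 0.1237381 Gy

0.1237 Gy


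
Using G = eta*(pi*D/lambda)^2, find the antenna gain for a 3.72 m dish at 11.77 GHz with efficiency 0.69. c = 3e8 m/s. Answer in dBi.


lambda = c/f = 3e8 / 1.177e+10 = 0.02548853 m
G = eta*(pi*D/lambda)^2 = 0.69*(pi*3.72/0.02548853)^2
G = 145059.1513 (linear)
G = 10*log10(145059.1513) = 51.6155 dBi

51.6155 dBi


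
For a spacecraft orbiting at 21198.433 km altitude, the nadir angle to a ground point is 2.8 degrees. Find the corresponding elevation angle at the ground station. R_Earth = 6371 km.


r = R_E + alt = 27569.4330 km
Law of sines in the satellite / Earth-center / ground-point triangle:
  sin(nadir)/R_E = sin(90 + el)/r  =>  cos(el) = (r/R_E)*sin(nadir)
cos(el) = (27569.4330 / 6371.0000) * sin(2.8 deg) = 0.2113892
el = arccos(0.2113892) = 77.7962 deg
(Earth-central angle = 90 - nadir - el = 9.4038 deg)

77.7962 degrees


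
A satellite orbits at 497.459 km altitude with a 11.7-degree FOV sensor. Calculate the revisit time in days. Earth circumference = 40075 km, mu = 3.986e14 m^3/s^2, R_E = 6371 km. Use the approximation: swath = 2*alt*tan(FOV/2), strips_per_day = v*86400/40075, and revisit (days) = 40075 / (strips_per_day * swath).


swath = 2*497.459*tan(0.1021018) = 101.9374 km
v = sqrt(mu/r) = 7617.9653 m/s = 7.6180 km/s
strips/day = v*86400/40075 = 7.6180*86400/40075 = 16.4240
coverage/day = strips * swath = 16.4240 * 101.9374 = 1674.2201 km
revisit = 40075 / 1674.2201 = 23.9365 days

23.9365 days


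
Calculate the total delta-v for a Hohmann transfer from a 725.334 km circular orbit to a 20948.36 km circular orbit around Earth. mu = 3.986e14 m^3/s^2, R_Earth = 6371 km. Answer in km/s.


r1 = 7096.3340 km = 7.096334e+06 m
r2 = 27319.3600 km = 2.731936e+07 m
dv1 = sqrt(mu/r1)*(sqrt(2*r2/(r1+r2)) - 1) = 1948.6417 m/s
dv2 = sqrt(mu/r2)*(1 - sqrt(2*r1/(r1+r2))) = 1366.7951 m/s
total dv = |dv1| + |dv2| = 1948.6417 + 1366.7951 = 3315.4368 m/s = 3.3154 km/s

3.3154 km/s


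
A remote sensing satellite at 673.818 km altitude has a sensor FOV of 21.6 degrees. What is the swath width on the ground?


FOV = 21.6 deg = 0.3769911 rad
swath = 2 * alt * tan(FOV/2) = 2 * 673.818 * tan(0.1884956)
swath = 2 * 673.818 * 0.1907602
swath = 257.0753 km

257.0753 km


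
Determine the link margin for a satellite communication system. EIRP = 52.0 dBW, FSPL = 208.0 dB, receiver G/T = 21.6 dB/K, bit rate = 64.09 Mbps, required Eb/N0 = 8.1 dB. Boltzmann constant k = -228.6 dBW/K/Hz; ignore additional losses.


C/N0 = EIRP - FSPL + G/T - k = 52.0 - 208.0 + 21.6 - (-228.6)
C/N0 = 94.2000 dB-Hz
R_b = 64.09 Mbps = 6.409e+07 bps -> 10*log10(R_b) = 78.0679 dB-Hz
Eb/N0 = C/N0 - 10*log10(R_b) = 94.2000 - 78.0679 = 16.1321 dB
Margin = Eb/N0 - Eb/N0_req = 16.1321 - 8.1 = 8.0321 dB (link closes)

8.0321 dB


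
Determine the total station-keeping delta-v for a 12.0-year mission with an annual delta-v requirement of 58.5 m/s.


dV = rate * years = 58.5 * 12.0
dV = 702.0000 m/s

702.0000 m/s


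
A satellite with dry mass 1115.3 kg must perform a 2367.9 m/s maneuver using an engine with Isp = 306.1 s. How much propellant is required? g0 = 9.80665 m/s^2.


ve = Isp * g0 = 306.1 * 9.80665 = 3001.815565 m/s
mass ratio = exp(dv/ve) = exp(2367.9/3001.815565) = 2.20080370
m_prop = m_dry * (mr - 1) = 1115.3 * (2.20080370 - 1)
m_prop = 1339.2564 kg

1339.2564 kg


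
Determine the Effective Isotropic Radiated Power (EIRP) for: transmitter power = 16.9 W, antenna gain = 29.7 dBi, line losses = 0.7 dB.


Pt = 16.9 W = 12.2789 dBW
EIRP = Pt_dBW + Gt - losses = 12.2789 + 29.7 - 0.7 = 41.2789 dBW

41.2789 dBW


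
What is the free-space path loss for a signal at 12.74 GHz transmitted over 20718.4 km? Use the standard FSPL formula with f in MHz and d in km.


f = 12.74 GHz = 12740.0000 MHz
d = 20718.4 km
FSPL = 32.44 + 20*log10(12740.0000) + 20*log10(20718.4)
FSPL = 32.44 + 82.1034 + 86.3271
FSPL = 200.8705 dB

200.8705 dB


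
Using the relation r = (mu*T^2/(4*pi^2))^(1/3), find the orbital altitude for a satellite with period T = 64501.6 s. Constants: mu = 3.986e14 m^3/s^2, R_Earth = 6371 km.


T = 64501.6 s
r = (mu*T^2/(4*pi^2))^(1/3) = (3.986e14 * 64501.6^2 / (4*pi^2))^(1/3)
r = 3.4762114e+07 m = 34762.1139 km
alt = r - R_E = 34762.1139 - 6371 = 28391.1139 km

28391.1139 km


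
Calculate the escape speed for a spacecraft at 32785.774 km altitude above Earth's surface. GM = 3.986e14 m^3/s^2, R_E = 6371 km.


r = 6371.0 + 32785.774 = 39156.7740 km = 3.9156774e+07 m
v_esc = sqrt(2*mu/r) = sqrt(2*3.986e14 / 3.9156774e+07)
v_esc = 4512.1153 m/s = 4.5121 km/s

4.5121 km/s


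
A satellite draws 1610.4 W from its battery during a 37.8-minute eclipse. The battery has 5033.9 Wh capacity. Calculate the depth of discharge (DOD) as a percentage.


E_used = P * t / 60 = 1610.4 * 37.8 / 60 = 1014.5520 Wh
DOD = E_used / E_total * 100 = 1014.5520 / 5033.9 * 100
DOD = 20.1544 %

20.1544 %


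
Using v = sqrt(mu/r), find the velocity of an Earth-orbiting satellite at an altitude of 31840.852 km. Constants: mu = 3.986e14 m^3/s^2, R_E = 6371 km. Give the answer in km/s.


r = R_E + alt = 6371.0 + 31840.852 = 38211.8520 km = 3.8211852e+07 m
v = sqrt(mu/r) = sqrt(3.986e14 / 3.8211852e+07) = 3229.7552 m/s = 3.2298 km/s

3.2298 km/s


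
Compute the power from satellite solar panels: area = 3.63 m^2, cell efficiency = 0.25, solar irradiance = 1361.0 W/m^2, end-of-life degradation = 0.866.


P = area * eta * S * degradation
P = 3.63 * 0.25 * 1361.0 * 0.866
P = 1069.6031 W

1069.6031 W


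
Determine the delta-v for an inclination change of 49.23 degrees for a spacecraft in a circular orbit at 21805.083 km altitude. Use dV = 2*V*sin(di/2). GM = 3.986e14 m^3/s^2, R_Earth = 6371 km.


r = 28176.0830 km = 2.8176083e+07 m
V = sqrt(mu/r) = 3761.2165 m/s
di = 49.23 deg = 0.8592256 rad
dV = 2*V*sin(di/2) = 2*3761.2165*sin(0.4296128)
dV = 3133.2349 m/s = 3.1332 km/s

3.1332 km/s


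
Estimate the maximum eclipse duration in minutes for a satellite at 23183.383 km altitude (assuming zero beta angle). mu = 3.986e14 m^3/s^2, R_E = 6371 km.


r = 29554.3830 km
T = 842.7385 min
Eclipse fraction = arcsin(R_E/r)/pi = arcsin(6371.0000/29554.3830)/pi
= arcsin(0.2155687)/pi = 0.06916052
Eclipse duration = 0.06916052 * 842.7385 = 58.2842 min

58.2842 minutes


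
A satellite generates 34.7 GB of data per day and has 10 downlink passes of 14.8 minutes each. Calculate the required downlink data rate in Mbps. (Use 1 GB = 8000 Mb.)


total contact time = 10 * 14.8 * 60 = 8880.0000 s
data = 34.7 GB = 277600.0000 Mb
rate = 277600.0000 / 8880.0000 = 31.2613 Mbps

31.2613 Mbps


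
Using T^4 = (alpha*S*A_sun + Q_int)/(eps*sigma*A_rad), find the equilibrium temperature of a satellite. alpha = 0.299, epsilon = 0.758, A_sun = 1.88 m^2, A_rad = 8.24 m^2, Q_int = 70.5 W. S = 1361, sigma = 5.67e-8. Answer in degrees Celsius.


Numerator = alpha*S*A_sun + Q_int = 0.299*1361*1.88 + 70.5 = 835.5453 W
Denominator = eps*sigma*A_rad = 0.758*5.67e-8*8.24 = 3.5414366e-07 W/K^4
T^4 = 2.35934e+09 K^4
T = 220.3929 K = -52.7571 C

-52.7571 degrees Celsius


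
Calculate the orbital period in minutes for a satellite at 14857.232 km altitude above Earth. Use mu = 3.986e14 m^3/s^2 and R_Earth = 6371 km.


r = 21228.2320 km = 2.1228232e+07 m
T = 2*pi*sqrt(r^3/mu) = 2*pi*sqrt(9.5662445e+21 / 3.986e14)
T = 30780.9457 s = 513.0158 min

513.0158 minutes


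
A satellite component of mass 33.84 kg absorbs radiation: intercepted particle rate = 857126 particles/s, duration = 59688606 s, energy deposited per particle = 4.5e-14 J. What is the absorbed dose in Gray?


Total energy deposited = rate * time * E_per
  = 857126 * 59688606 * 4.5e-14 = 2.3022 J
Dose = E_total / mass = 2.3022 / 33.84
Dose = 0.06803279 Gy

0.0680 Gy


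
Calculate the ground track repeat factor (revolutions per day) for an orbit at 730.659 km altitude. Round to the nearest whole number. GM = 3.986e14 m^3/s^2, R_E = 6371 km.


r = 7.101659e+06 m
T = 2*pi*sqrt(r^3/mu) = 5955.9486 s = 99.2658 min
revs/day = 1440 / 99.2658 = 14.5065
Rounded: 15 revolutions per day

15 revolutions per day


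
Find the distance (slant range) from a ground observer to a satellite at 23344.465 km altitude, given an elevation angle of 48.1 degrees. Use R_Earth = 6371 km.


h = 23344.465 km, el = 48.1 deg
d = -R_E*sin(el) + sqrt((R_E*sin(el))^2 + 2*R_E*h + h^2)
d = -6371.0000*sin(0.8395034) + sqrt((6371.0000*0.7443115)^2 + 2*6371.0000*23344.465 + 23344.465^2)
d = 24667.2731 km

24667.2731 km


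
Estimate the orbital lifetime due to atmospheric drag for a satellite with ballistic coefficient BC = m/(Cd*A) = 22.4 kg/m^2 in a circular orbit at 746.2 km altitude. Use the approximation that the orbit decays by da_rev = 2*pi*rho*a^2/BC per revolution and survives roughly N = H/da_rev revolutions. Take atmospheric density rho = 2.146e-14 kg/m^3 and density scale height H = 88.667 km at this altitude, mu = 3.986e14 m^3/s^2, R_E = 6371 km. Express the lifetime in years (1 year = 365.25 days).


a = R_E + alt = 7117.2000 km = 7.1172e+06 m
da_rev = 2*pi*rho*a^2/BC = 2*pi*2.146e-14*(7.1172e+06)^2/22.4 = 0.304915785 m per revolution
N = H/da_rev = 88667.0000 m / 0.304915785 m = 290791.7672 revolutions
P = 2*pi*sqrt(a^3/mu) = 5975.5100 s
lifetime = N*P = 290791.7672 * 5975.5100 = 1.7376291e+09 s = 20111.4480 days
years = 20111.4480 / 365.25 = 55.0621 years

55.0621 years


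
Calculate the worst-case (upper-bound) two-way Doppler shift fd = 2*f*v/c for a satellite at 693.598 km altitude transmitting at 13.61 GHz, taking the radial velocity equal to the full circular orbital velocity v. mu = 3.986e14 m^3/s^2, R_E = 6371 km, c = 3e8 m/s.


r = 7.064598e+06 m
v = sqrt(mu/r) = 7511.4697 m/s (worst-case radial velocity)
f = 13.61 GHz = 1.361e+10 Hz
fd = 2*f*v/c = 2*1.361e+10*7511.4697/3.0e+08
fd = 681540.6848 Hz

681540.6848 Hz
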